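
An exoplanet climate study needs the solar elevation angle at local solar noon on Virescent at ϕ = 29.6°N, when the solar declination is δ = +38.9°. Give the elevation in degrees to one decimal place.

At local noon the hour angle is zero, so the zenith angle equals |ϕ − δ| = |+29.6° − (+38.900°)| = 9.300°.
Elevation = 90° − 9.300° = 80.7°.

80.7°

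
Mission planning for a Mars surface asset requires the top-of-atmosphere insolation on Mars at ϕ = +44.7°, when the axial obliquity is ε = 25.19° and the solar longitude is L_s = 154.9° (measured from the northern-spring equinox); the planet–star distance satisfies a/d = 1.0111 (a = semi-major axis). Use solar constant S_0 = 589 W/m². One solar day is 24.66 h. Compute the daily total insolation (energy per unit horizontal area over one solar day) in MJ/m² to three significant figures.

Solar declination: sin δ = sin ε · sin L_s = sin 25.19° × sin 154.9° = 0.18055, so δ = +10.402°.
cos h₀ = −tan(+44.7°) tan(+10.402°) = -0.1817, h₀ = 1.7535 rad.
Bracket: h₀ sin ϕ sin δ + cos ϕ cos δ sin h₀ = 1.7535×0.70339×0.18055 + 0.71080×0.98357×0.98336 = 0.222689 + 0.687488 = 0.910177.
Inverse-square distance factor (a/d)² = 1.0111² = 1.022323.
Q̄ = (S_0/π) × 1.022323 × [bracket] = (589/π) × 1.022323 × 0.910177 = 174.45 W/m².
Daily total = Q̄ × 24.66 h × 3600 s/h = 174.45 × 24.66 × 3600 / 10⁶ = 15.49 MJ/m².

15.5 MJ/m²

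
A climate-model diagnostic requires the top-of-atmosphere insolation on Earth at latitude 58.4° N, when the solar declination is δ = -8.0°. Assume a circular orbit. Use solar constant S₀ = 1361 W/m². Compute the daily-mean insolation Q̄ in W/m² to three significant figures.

cos H₀ = −tan(+58.4°) tan(-8.000°) = 0.2284, H₀ = 1.3403 rad.
Bracket: H₀ sin φ sin δ + cos φ cos δ sin H₀ = 1.3403×0.85173×-0.13917 + 0.52399×0.99027×0.97356 = -0.158873 + 0.505172 = 0.346299.
Q̄ = (S₀/π) × [bracket] = (1361/π) × 0.346299 = 150.0 W/m².

Q̄ ≈ 150 W/m²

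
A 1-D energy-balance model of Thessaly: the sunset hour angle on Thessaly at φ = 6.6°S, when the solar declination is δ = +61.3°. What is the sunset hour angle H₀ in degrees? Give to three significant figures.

cos H₀ = −tan φ · tan δ = −tan(-6.6°) × tan(+61.300°) = 0.2113, so H₀ = 1.3579 rad = 77.80°.

H₀ = 77.8°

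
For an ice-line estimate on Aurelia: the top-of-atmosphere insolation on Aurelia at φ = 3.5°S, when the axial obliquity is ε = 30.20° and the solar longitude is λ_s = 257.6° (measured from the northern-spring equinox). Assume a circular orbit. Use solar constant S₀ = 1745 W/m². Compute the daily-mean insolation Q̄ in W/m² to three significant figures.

Q̄ ≈ 509 W/m²

Solar declination: sin δ = sin ε · sin λ_s = sin 30.20° × sin 257.6° = -0.49129, so δ = -29.425°.
cos H₀ = −tan(-3.5°) tan(-29.425°) = -0.0345, H₀ = 1.6053 rad.
Bracket: H₀ sin φ sin δ + cos φ cos δ sin H₀ = 1.6053×-0.06105×-0.49129 + 0.99813×0.87100×0.99940 = 0.048148 + 0.868850 = 0.916998.
Q̄ = (S₀/π) × [bracket] = (1745/π) × 0.916998 = 509.3 W/m².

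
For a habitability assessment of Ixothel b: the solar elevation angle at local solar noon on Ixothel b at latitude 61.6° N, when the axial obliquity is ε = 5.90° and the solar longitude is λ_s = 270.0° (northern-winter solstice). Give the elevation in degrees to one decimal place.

22.5°

Solar declination: sin δ = sin ε · sin λ_s = sin 5.90° × sin 270.0° = -0.10279, so δ = -5.900°.
At local noon the hour angle is zero, so the zenith angle equals |φ − δ| = |+61.6° − (-5.900°)| = 67.500°.
Elevation = 90° − 67.500° = 22.5°.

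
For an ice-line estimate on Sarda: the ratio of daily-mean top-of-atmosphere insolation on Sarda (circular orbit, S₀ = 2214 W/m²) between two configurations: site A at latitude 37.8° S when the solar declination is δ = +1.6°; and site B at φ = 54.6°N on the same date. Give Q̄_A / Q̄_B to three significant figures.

— Configuration A (φ=-37.8°):
cos H₀ = −tan(-37.8°) tan(+1.600°) = 0.0217, H₀ = 1.5491 rad.
Bracket: H₀ sin φ sin δ + cos φ cos δ sin H₀ = 1.5491×-0.61291×0.02792 + 0.79016×0.99961×0.99977 = -0.026509 + 0.789670 = 0.763161.
Q̄ = (S₀/π) × [bracket] = (2214/π) × 0.763161 = 537.83 W/m².
— Configuration B (φ=+54.6°):
cos H₀ = −tan(+54.6°) tan(+1.600°) = -0.0393, H₀ = 1.6101 rad.
Bracket: H₀ sin φ sin δ + cos φ cos δ sin H₀ = 1.6101×0.81513×0.02792 + 0.57928×0.99961×0.99923 = 0.036643 + 0.578608 = 0.615251.
Q̄ = (S₀/π) × [bracket] = (2214/π) × 0.615251 = 433.59 W/m².
Ratio Q̄_A / Q̄_B = 537.83 / 433.59 = 1.240.

Q̄_A / Q̄_B ≈ 1.24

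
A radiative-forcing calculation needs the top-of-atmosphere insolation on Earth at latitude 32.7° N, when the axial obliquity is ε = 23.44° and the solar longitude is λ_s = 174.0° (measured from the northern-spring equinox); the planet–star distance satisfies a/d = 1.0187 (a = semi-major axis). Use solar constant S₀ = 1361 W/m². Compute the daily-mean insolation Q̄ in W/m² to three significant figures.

Solar declination: sin δ = sin ε · sin λ_s = sin 23.44° × sin 174.0° = 0.04158, so δ = +2.383°.
cos H₀ = −tan(+32.7°) tan(+2.383°) = -0.0267, H₀ = 1.5975 rad.
Bracket: H₀ sin φ sin δ + cos φ cos δ sin H₀ = 1.5975×0.54024×0.04158 + 0.84151×0.99914×0.99964 = 0.035885 + 0.840484 = 0.876369.
Inverse-square distance factor (a/d)² = 1.0187² = 1.037750.
Q̄ = (S₀/π) × 1.037750 × [bracket] = (1361/π) × 1.037750 × 0.876369 = 394.0 W/m².

Q̄ ≈ 394 W/m²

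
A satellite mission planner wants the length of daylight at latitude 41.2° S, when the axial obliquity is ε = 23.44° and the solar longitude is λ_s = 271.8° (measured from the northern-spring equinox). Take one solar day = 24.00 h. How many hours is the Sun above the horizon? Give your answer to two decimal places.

14.97 h

Solar declination: sin δ = sin ε · sin λ_s = sin 23.44° × sin 271.8° = -0.39759, so δ = -23.428°.
cos H₀ = −tan φ · tan δ = −tan(-41.2°) × tan(-23.428°) = -0.3793, so H₀ = 1.9599 rad = 112.29°.
Daylight = 2H₀/(2π) × 24.00 h = (1.9599/π) × 24.00 = 14.97 h.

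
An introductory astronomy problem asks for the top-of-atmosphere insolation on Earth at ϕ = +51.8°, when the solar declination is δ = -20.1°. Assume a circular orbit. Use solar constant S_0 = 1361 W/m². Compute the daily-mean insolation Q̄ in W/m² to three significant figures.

Q̄ ≈ 95.5 W/m²

cos h₀ = −tan(+51.8°) tan(-20.100°) = 0.4650, h₀ = 1.0871 rad.
Bracket: h₀ sin ϕ sin δ + cos ϕ cos δ sin h₀ = 1.0871×0.78586×-0.34366 + 0.61841×0.93909×0.88529 = -0.293592 + 0.514126 = 0.220534.
Q̄ = (S_0/π) × [bracket] = (1361/π) × 0.220534 = 95.54 W/m².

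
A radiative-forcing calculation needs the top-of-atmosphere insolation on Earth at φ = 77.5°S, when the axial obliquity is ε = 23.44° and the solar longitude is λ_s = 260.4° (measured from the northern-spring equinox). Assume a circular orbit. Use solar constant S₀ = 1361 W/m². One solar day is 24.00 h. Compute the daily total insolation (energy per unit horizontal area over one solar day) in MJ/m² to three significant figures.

45.0 MJ/m²

Solar declination: sin δ = sin ε · sin λ_s = sin 23.44° × sin 260.4° = -0.39222, so δ = -23.093°.
cos H₀ = −tan(-77.5°) tan(-23.093°) = -1.9233 ≤ −1 ⇒ polar day, H₀ = π.
Bracket: H₀ sin φ sin δ + cos φ cos δ sin H₀ = 3.1416×-0.97630×-0.39222 + 0.21644×0.91987×0.00000 = 1.202995 + 0.000000 = 1.202995.
Q̄ = (S₀/π) × [bracket] = (1361/π) × 1.202995 = 521.16 W/m².
Daily total = Q̄ × 24.00 h × 3600 s/h = 521.16 × 24.00 × 3600 / 10⁶ = 45.03 MJ/m².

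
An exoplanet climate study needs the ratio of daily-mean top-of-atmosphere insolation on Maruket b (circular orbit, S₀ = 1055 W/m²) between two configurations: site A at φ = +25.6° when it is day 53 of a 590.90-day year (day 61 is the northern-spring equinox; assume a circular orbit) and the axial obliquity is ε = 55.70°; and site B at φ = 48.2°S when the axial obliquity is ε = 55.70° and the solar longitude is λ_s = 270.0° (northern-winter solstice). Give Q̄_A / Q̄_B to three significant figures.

Q̄_A / Q̄_B ≈ 0.441

— Configuration A (φ=+25.6°):
Solar longitude: λ_s = 360° × (53 − 61)/590.90 = -4.874°, i.e. -4.874° + 360° = 355.126°.
sin δ = sin 55.70° × sin 355.126° = -0.07019, so δ = -4.025°.
cos H₀ = −tan(+25.6°) tan(-4.025°) = 0.0337, H₀ = 1.5371 rad.
Bracket: H₀ sin φ sin δ + cos φ cos δ sin H₀ = 1.5371×0.43209×-0.07019 + 0.90183×0.99753×0.99943 = -0.046618 + 0.899090 = 0.852472.
Q̄ = (S₀/π) × [bracket] = (1055/π) × 0.852472 = 286.27 W/m².
— Configuration B (φ=-48.2°):
Solar declination: sin δ = sin ε · sin λ_s = sin 55.70° × sin 270.0° = -0.82610, so δ = -55.700°.
cos H₀ = −tan(-48.2°) tan(-55.700°) = -1.6396 ≤ −1 ⇒ polar day, H₀ = π.
Bracket: H₀ sin φ sin δ + cos φ cos δ sin H₀ = 3.1416×-0.74548×-0.82610 + 0.66653×0.56353×0.00000 = 1.934726 + 0.000000 = 1.934726.
Q̄ = (S₀/π) × [bracket] = (1055/π) × 1.934726 = 649.71 W/m².
Ratio Q̄_A / Q̄_B = 286.27 / 649.71 = 0.4406.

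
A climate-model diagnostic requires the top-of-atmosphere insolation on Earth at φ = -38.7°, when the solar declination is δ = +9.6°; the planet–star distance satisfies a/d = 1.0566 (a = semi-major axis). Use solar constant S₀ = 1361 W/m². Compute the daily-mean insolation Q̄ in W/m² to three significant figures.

Q̄ ≈ 296 W/m²

cos H₀ = −tan(-38.7°) tan(+9.600°) = 0.1355, H₀ = 1.4349 rad.
Bracket: H₀ sin φ sin δ + cos φ cos δ sin H₀ = 1.4349×-0.62524×0.16677 + 0.78043×0.98600×0.99078 = -0.149619 + 0.762409 = 0.612790.
Inverse-square distance factor (a/d)² = 1.0566² = 1.116404.
Q̄ = (S₀/π) × 1.116404 × [bracket] = (1361/π) × 1.116404 × 0.612790 = 296.4 W/m².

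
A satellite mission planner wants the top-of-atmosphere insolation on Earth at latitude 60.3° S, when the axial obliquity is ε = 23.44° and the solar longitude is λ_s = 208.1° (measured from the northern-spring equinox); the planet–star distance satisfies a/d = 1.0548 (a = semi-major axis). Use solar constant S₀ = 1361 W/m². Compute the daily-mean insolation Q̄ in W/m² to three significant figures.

Q̄ ≈ 371 W/m²

Solar declination: sin δ = sin ε · sin λ_s = sin 23.44° × sin 208.1° = -0.18736, so δ = -10.799°.
cos H₀ = −tan(-60.3°) tan(-10.799°) = -0.3344, H₀ = 1.9118 rad.
Bracket: H₀ sin φ sin δ + cos φ cos δ sin H₀ = 1.9118×-0.86863×-0.18736 + 0.49546×0.98229×0.94243 = 0.311139 + 0.458667 = 0.769806.
Inverse-square distance factor (a/d)² = 1.0548² = 1.112603.
Q̄ = (S₀/π) × 1.112603 × [bracket] = (1361/π) × 1.112603 × 0.769806 = 371.0 W/m².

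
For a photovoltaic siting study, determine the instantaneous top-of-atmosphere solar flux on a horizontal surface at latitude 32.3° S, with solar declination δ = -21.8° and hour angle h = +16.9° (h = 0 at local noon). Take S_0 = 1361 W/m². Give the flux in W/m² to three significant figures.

cos θ_z = sin ϕ sin δ + cos ϕ cos δ cos h = 0.198441 + 0.750920 = 0.949361.
Flux = S_0 · cos θ_z = 1361 × 0.949361 = 1292 W/m².

1.29e+03 W/m²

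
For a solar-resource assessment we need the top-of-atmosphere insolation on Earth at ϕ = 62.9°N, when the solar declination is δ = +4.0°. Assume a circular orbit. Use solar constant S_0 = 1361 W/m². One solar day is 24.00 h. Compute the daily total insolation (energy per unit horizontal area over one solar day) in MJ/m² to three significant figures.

20.8 MJ/m²

cos h₀ = −tan(+62.9°) tan(+4.000°) = -0.1366, h₀ = 1.7079 rad.
Bracket: h₀ sin ϕ sin δ + cos ϕ cos δ sin h₀ = 1.7079×0.89021×0.06976 + 0.45554×0.99756×0.99062 = 0.106062 + 0.450166 = 0.556228.
Q̄ = (S_0/π) × [bracket] = (1361/π) × 0.556228 = 240.97 W/m².
Daily total = Q̄ × 24.00 h × 3600 s/h = 240.97 × 24.00 × 3600 / 10⁶ = 20.82 MJ/m².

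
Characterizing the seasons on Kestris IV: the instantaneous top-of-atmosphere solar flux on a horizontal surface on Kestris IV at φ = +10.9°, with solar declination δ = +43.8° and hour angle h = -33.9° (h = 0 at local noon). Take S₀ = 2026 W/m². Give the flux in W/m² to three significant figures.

1.46e+03 W/m²

cos θ_z = sin φ sin δ + cos φ cos δ cos h = 0.130881 + 0.588262 = 0.719143.
Flux = S₀ · cos θ_z = 2026 × 0.719143 = 1457 W/m².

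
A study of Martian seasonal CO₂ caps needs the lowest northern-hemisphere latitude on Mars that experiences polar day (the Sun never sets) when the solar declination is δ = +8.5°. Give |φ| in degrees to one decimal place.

Polar day requires cos H₀ = −tan φ tan δ ≤ −1, i.e. tan φ tan δ ≥ 1.
The boundary is |tan φ| · |tan δ| = 1, so |φ| = 90° − |δ| = 90° − 8.5° = 81.5° in the northern hemisphere.

|φ| = 81.5°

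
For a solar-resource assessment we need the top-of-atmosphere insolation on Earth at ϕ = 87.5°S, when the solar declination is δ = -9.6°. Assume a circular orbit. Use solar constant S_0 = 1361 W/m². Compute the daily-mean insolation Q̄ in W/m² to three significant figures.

Q̄ ≈ 227 W/m²

cos h₀ = −tan(-87.5°) tan(-9.600°) = -3.8739 ≤ −1 ⇒ polar day, h₀ = π.
Bracket: h₀ sin ϕ sin δ + cos ϕ cos δ sin h₀ = 3.1416×-0.99905×-0.16677 + 0.04362×0.98600×0.00000 = 0.523427 + 0.000000 = 0.523427.
Q̄ = (S_0/π) × [bracket] = (1361/π) × 0.523427 = 226.8 W/m².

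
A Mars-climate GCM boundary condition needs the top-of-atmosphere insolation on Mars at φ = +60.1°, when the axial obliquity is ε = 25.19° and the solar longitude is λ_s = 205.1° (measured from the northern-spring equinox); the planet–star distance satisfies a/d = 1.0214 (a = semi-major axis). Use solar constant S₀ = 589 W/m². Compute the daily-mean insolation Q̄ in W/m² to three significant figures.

Solar declination: sin δ = sin ε · sin λ_s = sin 25.19° × sin 205.1° = -0.18055, so δ = -10.402°.
cos H₀ = −tan(+60.1°) tan(-10.402°) = 0.3192, H₀ = 1.2459 rad.
Bracket: H₀ sin φ sin δ + cos φ cos δ sin H₀ = 1.2459×0.86690×-0.18055 + 0.49849×0.98357×0.94768 = -0.195007 + 0.464647 = 0.269640.
Inverse-square distance factor (a/d)² = 1.0214² = 1.043258.
Q̄ = (S₀/π) × 1.043258 × [bracket] = (589/π) × 1.043258 × 0.269640 = 52.74 W/m².

Q̄ ≈ 52.7 W/m²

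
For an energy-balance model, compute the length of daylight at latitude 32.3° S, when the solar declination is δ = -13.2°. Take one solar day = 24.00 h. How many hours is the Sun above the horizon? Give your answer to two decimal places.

cos H₀ = −tan φ · tan δ = −tan(-32.3°) × tan(-13.200°) = -0.1483, so H₀ = 1.7196 rad = 98.53°.
Daylight = 2H₀/(2π) × 24.00 h = (1.7196/π) × 24.00 = 13.14 h.

13.14 h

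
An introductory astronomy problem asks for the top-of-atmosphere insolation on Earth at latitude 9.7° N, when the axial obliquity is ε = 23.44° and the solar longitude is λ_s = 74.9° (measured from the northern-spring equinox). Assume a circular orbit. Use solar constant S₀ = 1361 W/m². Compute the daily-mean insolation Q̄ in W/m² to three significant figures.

Solar declination: sin δ = sin ε · sin λ_s = sin 23.44° × sin 74.9° = 0.38405, so δ = +22.585°.
cos H₀ = −tan(+9.7°) tan(+22.585°) = -0.0711, H₀ = 1.6420 rad.
Bracket: H₀ sin φ sin δ + cos φ cos δ sin H₀ = 1.6420×0.16849×0.38405 + 0.98570×0.92331×0.99747 = 0.106251 + 0.907804 = 1.014055.
Q̄ = (S₀/π) × [bracket] = (1361/π) × 1.014055 = 439.3 W/m².

Q̄ ≈ 439 W/m²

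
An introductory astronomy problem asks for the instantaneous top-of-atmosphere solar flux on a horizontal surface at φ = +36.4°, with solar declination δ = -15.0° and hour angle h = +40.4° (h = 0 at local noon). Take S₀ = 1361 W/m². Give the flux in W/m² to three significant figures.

597 W/m²

cos θ_z = sin φ sin δ + cos φ cos δ cos h = -0.153588 + 0.592071 = 0.438483.
Flux = S₀ · cos θ_z = 1361 × 0.438483 = 596.8 W/m².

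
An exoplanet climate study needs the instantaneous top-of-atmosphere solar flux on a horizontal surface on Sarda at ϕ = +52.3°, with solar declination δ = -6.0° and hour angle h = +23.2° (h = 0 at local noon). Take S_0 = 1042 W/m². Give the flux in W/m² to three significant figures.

cos θ_z = sin ϕ sin δ + cos ϕ cos δ cos h = -0.082705 + 0.558997 = 0.476292.
Flux = S_0 · cos θ_z = 1042 × 0.476292 = 496.3 W/m².

496 W/m²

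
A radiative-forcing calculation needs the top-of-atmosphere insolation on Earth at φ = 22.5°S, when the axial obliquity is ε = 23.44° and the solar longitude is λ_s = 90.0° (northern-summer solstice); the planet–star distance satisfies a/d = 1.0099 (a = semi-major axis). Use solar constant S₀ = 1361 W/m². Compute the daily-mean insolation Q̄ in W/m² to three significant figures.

Q̄ ≈ 275 W/m²

Solar declination: sin δ = sin ε · sin λ_s = sin 23.44° × sin 90.0° = 0.39779, so δ = +23.440°.
cos H₀ = −tan(-22.5°) tan(+23.440°) = 0.1796, H₀ = 1.3902 rad.
Bracket: H₀ sin φ sin δ + cos φ cos δ sin H₀ = 1.3902×-0.38268×0.39779 + 0.92388×0.91748×0.98374 = -0.211625 + 0.833859 = 0.622234.
Inverse-square distance factor (a/d)² = 1.0099² = 1.019898.
Q̄ = (S₀/π) × 1.019898 × [bracket] = (1361/π) × 1.019898 × 0.622234 = 274.9 W/m².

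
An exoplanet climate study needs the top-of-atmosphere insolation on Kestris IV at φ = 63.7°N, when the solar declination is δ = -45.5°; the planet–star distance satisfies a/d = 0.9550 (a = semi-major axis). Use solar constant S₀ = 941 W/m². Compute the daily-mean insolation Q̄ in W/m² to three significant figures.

Q̄ ≈ 0.00 W/m²

cos H₀ = −tan(+63.7°) tan(-45.500°) = 2.0590 ≥ 1 ⇒ polar night, H₀ = 0 and Q̄ = 0.
Inverse-square distance factor (a/d)² = 0.9550² = 0.912025.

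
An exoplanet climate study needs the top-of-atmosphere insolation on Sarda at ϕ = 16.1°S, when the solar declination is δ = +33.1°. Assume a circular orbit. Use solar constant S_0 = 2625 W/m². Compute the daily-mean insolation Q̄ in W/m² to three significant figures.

cos h₀ = −tan(-16.1°) tan(+33.100°) = 0.1882, h₀ = 1.3815 rad.
Bracket: h₀ sin ϕ sin δ + cos ϕ cos δ sin h₀ = 1.3815×-0.27731×0.54610 + 0.96078×0.83772×0.98214 = -0.209213 + 0.790490 = 0.581277.
Q̄ = (S_0/π) × [bracket] = (2625/π) × 0.581277 = 485.7 W/m².

Q̄ ≈ 486 W/m²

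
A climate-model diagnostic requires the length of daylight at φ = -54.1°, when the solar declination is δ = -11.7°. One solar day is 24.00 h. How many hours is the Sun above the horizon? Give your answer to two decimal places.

cos H₀ = −tan φ · tan δ = −tan(-54.1°) × tan(-11.700°) = -0.2861, so H₀ = 1.8609 rad = 106.62°.
Daylight = 2H₀/(2π) × 24.00 h = (1.8609/π) × 24.00 = 14.22 h.

14.22 h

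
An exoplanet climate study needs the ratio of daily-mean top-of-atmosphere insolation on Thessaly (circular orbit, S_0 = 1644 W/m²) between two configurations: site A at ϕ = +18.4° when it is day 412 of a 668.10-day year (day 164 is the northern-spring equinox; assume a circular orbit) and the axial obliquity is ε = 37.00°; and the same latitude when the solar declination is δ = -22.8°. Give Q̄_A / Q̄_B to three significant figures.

— Configuration A (ϕ=+18.4°):
Solar longitude: L_s = 360° × (412 − 164)/668.10 = 133.633°.
sin δ = sin 37.00° × sin 133.633° = 0.43558, so δ = +25.822°.
cos h₀ = −tan(+18.4°) tan(+25.822°) = -0.1610, h₀ = 1.7325 rad.
Bracket: h₀ sin ϕ sin δ + cos ϕ cos δ sin h₀ = 1.7325×0.31565×0.43558 + 0.94888×0.90015×0.98696 = 0.238203 + 0.842996 = 1.081199.
Q̄ = (S_0/π) × [bracket] = (1644/π) × 1.081199 = 565.79 W/m².
— Configuration B (ϕ=+18.4°):
cos h₀ = −tan(+18.4°) tan(-22.800°) = 0.1398, h₀ = 1.4305 rad.
Bracket: h₀ sin ϕ sin δ + cos ϕ cos δ sin h₀ = 1.4305×0.31565×-0.38752 + 0.94888×0.92186×0.99017 = -0.174980 + 0.866136 = 0.691156.
Q̄ = (S_0/π) × [bracket] = (1644/π) × 0.691156 = 361.68 W/m².
Ratio Q̄_A / Q̄_B = 565.79 / 361.68 = 1.564.

Q̄_A / Q̄_B ≈ 1.56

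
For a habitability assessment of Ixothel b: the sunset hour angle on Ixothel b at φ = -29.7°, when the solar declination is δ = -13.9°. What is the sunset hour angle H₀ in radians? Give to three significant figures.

cos H₀ = −tan φ · tan δ = −tan(-29.7°) × tan(-13.900°) = -0.1412, so H₀ = 1.7124 rad = 98.11°.

H₀ = 1.71 rad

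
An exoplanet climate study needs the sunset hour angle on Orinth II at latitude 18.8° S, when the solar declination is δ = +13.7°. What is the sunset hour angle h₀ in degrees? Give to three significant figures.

h₀ = 85.2°

cos h₀ = −tan ϕ · tan δ = −tan(-18.8°) × tan(+13.700°) = 0.0830, so h₀ = 1.4877 rad = 85.24°.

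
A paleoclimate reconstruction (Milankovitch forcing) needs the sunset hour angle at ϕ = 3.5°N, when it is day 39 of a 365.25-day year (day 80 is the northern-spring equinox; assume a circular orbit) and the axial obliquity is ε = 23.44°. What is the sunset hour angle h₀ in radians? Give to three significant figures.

h₀ = 1.55 rad

Solar longitude: L_s = 360° × (39 − 80)/365.25 = -40.411°, i.e. -40.411° + 360° = 319.589°.
sin δ = sin 23.44° × sin 319.589° = -0.25787, so δ = -14.944°.
cos h₀ = −tan ϕ · tan δ = −tan(+3.5°) × tan(-14.944°) = 0.0163, so h₀ = 1.5545 rad = 89.06°.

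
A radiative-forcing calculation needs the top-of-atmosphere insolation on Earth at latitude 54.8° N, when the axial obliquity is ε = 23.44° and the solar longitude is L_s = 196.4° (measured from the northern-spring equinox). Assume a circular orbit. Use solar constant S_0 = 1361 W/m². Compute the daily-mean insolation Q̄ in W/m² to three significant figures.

Solar declination: sin δ = sin ε · sin L_s = sin 23.44° × sin 196.4° = -0.11231, so δ = -6.449°.
cos h₀ = −tan(+54.8°) tan(-6.449°) = 0.1602, h₀ = 1.4099 rad.
Bracket: h₀ sin ϕ sin δ + cos ϕ cos δ sin h₀ = 1.4099×0.81714×-0.11231 + 0.57643×0.99367×0.98708 = -0.129391 + 0.565381 = 0.435990.
Q̄ = (S_0/π) × [bracket] = (1361/π) × 0.435990 = 188.9 W/m².

Q̄ ≈ 189 W/m²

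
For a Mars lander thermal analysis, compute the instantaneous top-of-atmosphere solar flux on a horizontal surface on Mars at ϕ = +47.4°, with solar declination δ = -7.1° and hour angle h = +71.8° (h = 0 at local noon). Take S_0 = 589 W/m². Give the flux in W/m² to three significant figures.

cos θ_z = sin ϕ sin δ + cos ϕ cos δ cos h = -0.090983 + 0.209791 = 0.118808.
Flux = S_0 · cos θ_z = 589 × 0.118808 = 69.98 W/m².

70.0 W/m²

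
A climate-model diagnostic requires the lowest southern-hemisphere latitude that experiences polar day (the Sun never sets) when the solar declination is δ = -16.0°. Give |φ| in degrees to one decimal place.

|φ| = 74.0°

Polar day requires cos H₀ = −tan φ tan δ ≤ −1, i.e. tan φ tan δ ≥ 1.
The boundary is |tan φ| · |tan δ| = 1, so |φ| = 90° − |δ| = 90° − 16.0° = 74.0° in the southern hemisphere.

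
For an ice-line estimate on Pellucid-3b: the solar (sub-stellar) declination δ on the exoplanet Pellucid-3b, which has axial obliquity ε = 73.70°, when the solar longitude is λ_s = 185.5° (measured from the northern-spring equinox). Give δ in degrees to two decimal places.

δ = -5.28°

sin δ = sin ε · sin λ_s = sin 73.70° × sin 185.5° = -0.091993.
δ = arcsin(-0.091993) = -5.28°.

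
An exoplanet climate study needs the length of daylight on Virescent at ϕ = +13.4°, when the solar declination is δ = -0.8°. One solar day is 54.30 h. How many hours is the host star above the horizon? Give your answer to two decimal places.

cos h₀ = −tan ϕ · tan δ = −tan(+13.4°) × tan(-0.800°) = 0.0033, so h₀ = 1.5675 rad = 89.81°.
Daylight = 2h₀/(2π) × 54.30 h = (1.5675/π) × 54.30 = 27.09 h.

27.09 h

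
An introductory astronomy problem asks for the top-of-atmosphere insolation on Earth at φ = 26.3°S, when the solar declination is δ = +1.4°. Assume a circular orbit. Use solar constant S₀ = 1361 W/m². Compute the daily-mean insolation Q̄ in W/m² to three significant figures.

cos H₀ = −tan(-26.3°) tan(+1.400°) = 0.0121, H₀ = 1.5587 rad.
Bracket: H₀ sin φ sin δ + cos φ cos δ sin H₀ = 1.5587×-0.44307×0.02443 + 0.89649×0.99970×0.99993 = -0.016872 + 0.896158 = 0.879286.
Q̄ = (S₀/π) × [bracket] = (1361/π) × 0.879286 = 380.9 W/m².

Q̄ ≈ 381 W/m²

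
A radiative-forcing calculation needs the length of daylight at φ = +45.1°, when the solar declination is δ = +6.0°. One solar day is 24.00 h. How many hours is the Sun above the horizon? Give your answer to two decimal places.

12.81 h

cos H₀ = −tan φ · tan δ = −tan(+45.1°) × tan(+6.000°) = -0.1055, so H₀ = 1.6765 rad = 96.05°.
Daylight = 2H₀/(2π) × 24.00 h = (1.6765/π) × 24.00 = 12.81 h.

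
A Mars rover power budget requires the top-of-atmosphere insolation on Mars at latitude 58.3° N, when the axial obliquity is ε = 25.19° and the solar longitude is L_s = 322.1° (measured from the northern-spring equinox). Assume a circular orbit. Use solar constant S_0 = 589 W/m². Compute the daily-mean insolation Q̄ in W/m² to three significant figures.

Solar declination: sin δ = sin ε · sin L_s = sin 25.19° × sin 322.1° = -0.26145, so δ = -15.156°.
cos h₀ = −tan(+58.3°) tan(-15.156°) = 0.4386, h₀ = 1.1168 rad.
Bracket: h₀ sin ϕ sin δ + cos ϕ cos δ sin h₀ = 1.1168×0.85081×-0.26145 + 0.52547×0.96522×0.89869 = -0.248426 + 0.455810 = 0.207384.
Q̄ = (S_0/π) × [bracket] = (589/π) × 0.207384 = 38.88 W/m².

Q̄ ≈ 38.9 W/m²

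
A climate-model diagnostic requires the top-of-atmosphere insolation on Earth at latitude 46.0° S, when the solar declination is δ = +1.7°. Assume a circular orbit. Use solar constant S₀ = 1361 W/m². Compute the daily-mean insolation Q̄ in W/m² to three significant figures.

Q̄ ≈ 286 W/m²

cos H₀ = −tan(-46.0°) tan(+1.700°) = 0.0307, H₀ = 1.5401 rad.
Bracket: H₀ sin φ sin δ + cos φ cos δ sin H₀ = 1.5401×-0.71934×0.02967 + 0.69466×0.99956×0.99953 = -0.032870 + 0.694028 = 0.661158.
Q̄ = (S₀/π) × [bracket] = (1361/π) × 0.661158 = 286.4 W/m².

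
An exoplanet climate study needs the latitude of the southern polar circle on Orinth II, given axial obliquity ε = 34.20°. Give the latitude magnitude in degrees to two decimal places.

55.80°

The polar circle is the lowest latitude that experiences at least one full rotation of continuous darkness at the northern-summer solstice; it lies at |ϕ| = 90° − ε = 90° − 34.20° = 55.80°.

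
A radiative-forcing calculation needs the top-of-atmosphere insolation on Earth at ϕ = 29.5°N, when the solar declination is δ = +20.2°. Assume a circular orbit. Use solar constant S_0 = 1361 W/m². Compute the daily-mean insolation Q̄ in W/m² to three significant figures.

Q̄ ≈ 477 W/m²

cos h₀ = −tan(+29.5°) tan(+20.200°) = -0.2082, h₀ = 1.7805 rad.
Bracket: h₀ sin ϕ sin δ + cos ϕ cos δ sin h₀ = 1.7805×0.49242×0.34530 + 0.87036×0.93849×0.97809 = 0.302743 + 0.798928 = 1.101671.
Q̄ = (S_0/π) × [bracket] = (1361/π) × 1.101671 = 477.3 W/m².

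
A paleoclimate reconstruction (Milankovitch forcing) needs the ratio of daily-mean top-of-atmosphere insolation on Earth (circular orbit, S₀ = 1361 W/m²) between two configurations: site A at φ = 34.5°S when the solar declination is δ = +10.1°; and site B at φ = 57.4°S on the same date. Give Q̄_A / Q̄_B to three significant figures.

— Configuration A (φ=-34.5°):
cos H₀ = −tan(-34.5°) tan(+10.100°) = 0.1224, H₀ = 1.4481 rad.
Bracket: H₀ sin φ sin δ + cos φ cos δ sin H₀ = 1.4481×-0.56641×0.17537 + 0.82413×0.98450×0.99248 = -0.143842 + 0.805255 = 0.661413.
Q̄ = (S₀/π) × [bracket] = (1361/π) × 0.661413 = 286.54 W/m².
— Configuration B (φ=-57.4°):
cos H₀ = −tan(-57.4°) tan(+10.100°) = 0.2785, H₀ = 1.2885 rad.
Bracket: H₀ sin φ sin δ + cos φ cos δ sin H₀ = 1.2885×-0.84245×0.17537 + 0.53877×0.98450×0.96043 = -0.190364 + 0.509430 = 0.319066.
Q̄ = (S₀/π) × [bracket] = (1361/π) × 0.319066 = 138.23 W/m².
Ratio Q̄_A / Q̄_B = 286.54 / 138.23 = 2.073.

Q̄_A / Q̄_B ≈ 2.07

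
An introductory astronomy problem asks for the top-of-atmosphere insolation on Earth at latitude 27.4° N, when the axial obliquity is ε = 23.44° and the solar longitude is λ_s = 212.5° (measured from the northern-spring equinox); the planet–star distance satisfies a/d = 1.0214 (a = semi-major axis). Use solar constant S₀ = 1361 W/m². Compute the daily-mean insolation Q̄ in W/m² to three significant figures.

Solar declination: sin δ = sin ε · sin λ_s = sin 23.44° × sin 212.5° = -0.21373, so δ = -12.341°.
cos H₀ = −tan(+27.4°) tan(-12.341°) = 0.1134, H₀ = 1.4571 rad.
Bracket: H₀ sin φ sin δ + cos φ cos δ sin H₀ = 1.4571×0.46020×-0.21373 + 0.88782×0.97689×0.99355 = -0.143318 + 0.861708 = 0.718390.
Inverse-square distance factor (a/d)² = 1.0214² = 1.043258.
Q̄ = (S₀/π) × 1.043258 × [bracket] = (1361/π) × 1.043258 × 0.718390 = 324.7 W/m².

Q̄ ≈ 325 W/m²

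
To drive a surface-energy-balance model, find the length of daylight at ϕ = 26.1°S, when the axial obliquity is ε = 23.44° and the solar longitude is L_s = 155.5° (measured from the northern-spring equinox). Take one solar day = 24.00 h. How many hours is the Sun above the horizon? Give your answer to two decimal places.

Solar declination: sin δ = sin ε · sin L_s = sin 23.44° × sin 155.5° = 0.16496, so δ = +9.495°.
cos h₀ = −tan ϕ · tan δ = −tan(-26.1°) × tan(+9.495°) = 0.0819, so h₀ = 1.4888 rad = 85.30°.
Daylight = 2h₀/(2π) × 24.00 h = (1.4888/π) × 24.00 = 11.37 h.

11.37 h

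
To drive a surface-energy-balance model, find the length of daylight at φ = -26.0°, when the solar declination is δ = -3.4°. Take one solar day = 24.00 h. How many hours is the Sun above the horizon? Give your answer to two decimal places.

cos H₀ = −tan φ · tan δ = −tan(-26.0°) × tan(-3.400°) = -0.0290, so H₀ = 1.5998 rad = 91.66°.
Daylight = 2H₀/(2π) × 24.00 h = (1.5998/π) × 24.00 = 12.22 h.

12.22 h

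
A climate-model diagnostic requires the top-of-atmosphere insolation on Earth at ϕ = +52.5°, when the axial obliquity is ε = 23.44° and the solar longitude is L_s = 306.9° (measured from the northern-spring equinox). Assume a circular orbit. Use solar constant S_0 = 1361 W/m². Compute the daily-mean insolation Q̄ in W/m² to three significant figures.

Solar declination: sin δ = sin ε · sin L_s = sin 23.44° × sin 306.9° = -0.31811, so δ = -18.548°.
cos h₀ = −tan(+52.5°) tan(-18.548°) = 0.4373, h₀ = 1.1182 rad.
Bracket: h₀ sin ϕ sin δ + cos ϕ cos δ sin h₀ = 1.1182×0.79335×-0.31811 + 0.60876×0.94806×0.89933 = -0.282203 + 0.519040 = 0.236837.
Q̄ = (S_0/π) × [bracket] = (1361/π) × 0.236837 = 102.6 W/m².

Q̄ ≈ 103 W/m²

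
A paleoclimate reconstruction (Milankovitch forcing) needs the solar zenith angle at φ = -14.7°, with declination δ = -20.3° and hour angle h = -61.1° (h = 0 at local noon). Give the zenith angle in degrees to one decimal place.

cos θ_z = sin φ sin δ + cos φ cos δ cos h = 0.088038 + 0.438429 = 0.526467.
θ_z = arccos(0.526467) = 58.2°.

θ_z = 58.2°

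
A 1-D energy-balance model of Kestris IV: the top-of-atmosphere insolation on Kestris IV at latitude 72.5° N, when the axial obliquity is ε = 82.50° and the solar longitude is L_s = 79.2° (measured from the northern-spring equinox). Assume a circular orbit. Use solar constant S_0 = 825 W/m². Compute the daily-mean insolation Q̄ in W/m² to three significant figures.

Q̄ ≈ 766 W/m²

Solar declination: sin δ = sin ε · sin L_s = sin 82.50° × sin 79.2° = 0.97388, so δ = +76.877°.
cos h₀ = −tan(+72.5°) tan(+76.877°) = -13.6040 ≤ −1 ⇒ polar day, h₀ = π.
Bracket: h₀ sin ϕ sin δ + cos ϕ cos δ sin h₀ = 3.1416×0.95372×0.97388 + 0.30071×0.22705×0.00000 = 2.917946 + 0.000000 = 2.917946.
Q̄ = (S_0/π) × [bracket] = (825/π) × 2.917946 = 766.3 W/m².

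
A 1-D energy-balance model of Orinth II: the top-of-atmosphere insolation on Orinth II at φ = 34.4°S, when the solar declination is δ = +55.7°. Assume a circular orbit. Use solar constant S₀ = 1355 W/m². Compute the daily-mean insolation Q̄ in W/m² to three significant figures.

cos H₀ = −tan(-34.4°) tan(+55.700°) = 1.0038 ≥ 1 ⇒ polar night, H₀ = 0 and Q̄ = 0.

Q̄ ≈ 0.00 W/m²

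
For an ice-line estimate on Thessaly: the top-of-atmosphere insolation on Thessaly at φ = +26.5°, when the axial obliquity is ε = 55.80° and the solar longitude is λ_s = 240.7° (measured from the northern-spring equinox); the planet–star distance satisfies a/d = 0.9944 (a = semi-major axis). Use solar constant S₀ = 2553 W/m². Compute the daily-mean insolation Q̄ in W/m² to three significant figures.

Q̄ ≈ 161 W/m²

Solar declination: sin δ = sin ε · sin λ_s = sin 55.80° × sin 240.7° = -0.72127, so δ = -46.160°.
cos H₀ = −tan(+26.5°) tan(-46.160°) = 0.5192, H₀ = 1.0249 rad.
Bracket: H₀ sin φ sin δ + cos φ cos δ sin H₀ = 1.0249×0.44620×-0.72127 + 0.89493×0.69265×0.85466 = -0.329844 + 0.529781 = 0.199937.
Inverse-square distance factor (a/d)² = 0.9944² = 0.988831.
Q̄ = (S₀/π) × 0.988831 × [bracket] = (2553/π) × 0.988831 × 0.199937 = 160.7 W/m².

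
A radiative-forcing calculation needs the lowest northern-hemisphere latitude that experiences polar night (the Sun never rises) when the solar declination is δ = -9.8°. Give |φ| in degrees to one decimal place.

|φ| = 80.2°

Polar night requires cos H₀ = −tan φ tan δ ≥ 1, i.e. tan φ tan δ ≤ −1.
The boundary is |tan φ| · |tan δ| = 1, so |φ| = 90° − |δ| = 90° − 9.8° = 80.2° in the northern hemisphere.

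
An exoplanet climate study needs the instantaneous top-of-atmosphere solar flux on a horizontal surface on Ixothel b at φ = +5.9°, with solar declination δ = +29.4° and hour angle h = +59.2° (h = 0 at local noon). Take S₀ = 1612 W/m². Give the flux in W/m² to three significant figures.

797 W/m²

cos θ_z = sin φ sin δ + cos φ cos δ cos h = 0.050461 + 0.443736 = 0.494197.
Flux = S₀ · cos θ_z = 1612 × 0.494197 = 796.6 W/m².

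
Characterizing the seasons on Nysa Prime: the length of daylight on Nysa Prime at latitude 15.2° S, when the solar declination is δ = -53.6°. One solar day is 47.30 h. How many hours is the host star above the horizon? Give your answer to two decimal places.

29.33 h

cos H₀ = −tan φ · tan δ = −tan(-15.2°) × tan(-53.600°) = -0.3685, so H₀ = 1.9482 rad = 111.62°.
Daylight = 2H₀/(2π) × 47.30 h = (1.9482/π) × 47.30 = 29.33 h.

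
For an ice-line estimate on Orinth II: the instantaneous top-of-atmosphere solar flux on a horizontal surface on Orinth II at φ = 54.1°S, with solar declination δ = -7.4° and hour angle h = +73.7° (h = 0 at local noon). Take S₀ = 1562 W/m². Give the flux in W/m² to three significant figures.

cos θ_z = sin φ sin δ + cos φ cos δ cos h = 0.104330 + 0.163204 = 0.267534.
Flux = S₀ · cos θ_z = 1562 × 0.267534 = 417.9 W/m².

418 W/m²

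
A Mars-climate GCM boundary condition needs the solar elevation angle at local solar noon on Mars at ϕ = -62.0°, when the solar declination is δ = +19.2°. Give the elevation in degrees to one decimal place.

At local noon the hour angle is zero, so the zenith angle equals |ϕ − δ| = |-62.0° − (+19.200°)| = 81.200°.
Elevation = 90° − 81.200° = 8.8°.

8.8°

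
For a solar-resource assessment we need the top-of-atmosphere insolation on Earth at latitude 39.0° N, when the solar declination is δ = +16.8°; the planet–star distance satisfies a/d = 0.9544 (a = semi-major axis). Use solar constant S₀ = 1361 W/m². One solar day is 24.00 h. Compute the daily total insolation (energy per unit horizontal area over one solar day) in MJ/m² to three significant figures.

35.9 MJ/m²

cos H₀ = −tan(+39.0°) tan(+16.800°) = -0.2445, H₀ = 1.8178 rad.
Bracket: H₀ sin φ sin δ + cos φ cos δ sin H₀ = 1.8178×0.62932×0.28903 + 0.77715×0.95732×0.96965 = 0.330644 + 0.721401 = 1.052045.
Inverse-square distance factor (a/d)² = 0.9544² = 0.910879.
Q̄ = (S₀/π) × 0.910879 × [bracket] = (1361/π) × 0.910879 × 1.052045 = 415.15 W/m².
Daily total = Q̄ × 24.00 h × 3600 s/h = 415.15 × 24.00 × 3600 / 10⁶ = 35.87 MJ/m².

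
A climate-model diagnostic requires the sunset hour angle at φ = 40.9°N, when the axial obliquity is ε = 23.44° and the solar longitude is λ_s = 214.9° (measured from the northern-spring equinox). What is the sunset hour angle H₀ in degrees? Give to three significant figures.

H₀ = 78.3°

Solar declination: sin δ = sin ε · sin λ_s = sin 23.44° × sin 214.9° = -0.22759, so δ = -13.155°.
cos H₀ = −tan φ · tan δ = −tan(+40.9°) × tan(-13.155°) = 0.2025, so H₀ = 1.3669 rad = 78.32°.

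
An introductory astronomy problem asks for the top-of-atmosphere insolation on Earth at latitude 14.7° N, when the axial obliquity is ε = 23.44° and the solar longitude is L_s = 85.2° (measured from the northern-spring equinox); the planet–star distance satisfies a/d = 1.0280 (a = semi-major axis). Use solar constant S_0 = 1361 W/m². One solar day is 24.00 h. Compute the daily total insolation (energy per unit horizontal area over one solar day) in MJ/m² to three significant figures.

41.6 MJ/m²

Solar declination: sin δ = sin ε · sin L_s = sin 23.44° × sin 85.2° = 0.39639, so δ = +23.353°.
cos h₀ = −tan(+14.7°) tan(+23.353°) = -0.1133, h₀ = 1.6843 rad.
Bracket: h₀ sin ϕ sin δ + cos ϕ cos δ sin h₀ = 1.6843×0.25376×0.39639 + 0.96727×0.91808×0.99356 = 0.169420 + 0.882312 = 1.051732.
Inverse-square distance factor (a/d)² = 1.0280² = 1.056784.
Q̄ = (S_0/π) × 1.056784 × [bracket] = (1361/π) × 1.056784 × 1.051732 = 481.50 W/m².
Daily total = Q̄ × 24.00 h × 3600 s/h = 481.50 × 24.00 × 3600 / 10⁶ = 41.60 MJ/m².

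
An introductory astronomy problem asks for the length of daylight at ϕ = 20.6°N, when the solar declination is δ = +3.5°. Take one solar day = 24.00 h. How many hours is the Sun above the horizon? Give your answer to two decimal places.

cos h₀ = −tan ϕ · tan δ = −tan(+20.6°) × tan(+3.500°) = -0.0230, so h₀ = 1.5938 rad = 91.32°.
Daylight = 2h₀/(2π) × 24.00 h = (1.5938/π) × 24.00 = 12.18 h.

12.18 h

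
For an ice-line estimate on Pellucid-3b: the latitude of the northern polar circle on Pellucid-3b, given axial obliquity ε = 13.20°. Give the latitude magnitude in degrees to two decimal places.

The polar circle is the lowest latitude that experiences at least one full rotation of continuous daylight at the northern-summer solstice; it lies at |ϕ| = 90° − ε = 90° − 13.20° = 76.80°.

76.80°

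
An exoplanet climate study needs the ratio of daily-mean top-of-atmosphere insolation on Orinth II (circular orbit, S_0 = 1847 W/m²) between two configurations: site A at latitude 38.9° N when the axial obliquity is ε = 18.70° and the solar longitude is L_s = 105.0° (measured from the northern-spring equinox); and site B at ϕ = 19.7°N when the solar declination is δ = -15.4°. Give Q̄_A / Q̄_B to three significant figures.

— Configuration A (ϕ=+38.9°):
Solar declination: sin δ = sin ε · sin L_s = sin 18.70° × sin 105.0° = 0.30969, so δ = +18.040°.
cos h₀ = −tan(+38.9°) tan(+18.040°) = -0.2628, h₀ = 1.8367 rad.
Bracket: h₀ sin ϕ sin δ + cos ϕ cos δ sin h₀ = 1.8367×0.62796×0.30969 + 0.77824×0.95084×0.96485 = 0.357188 + 0.713971 = 1.071159.
Q̄ = (S_0/π) × [bracket] = (1847/π) × 1.071159 = 629.75 W/m².
— Configuration B (ϕ=+19.7°):
cos h₀ = −tan(+19.7°) tan(-15.400°) = 0.0986, h₀ = 1.4720 rad.
Bracket: h₀ sin ϕ sin δ + cos ϕ cos δ sin h₀ = 1.4720×0.33710×-0.26556 + 0.94147×0.96410×0.99512 = -0.131774 + 0.903242 = 0.771468.
Q̄ = (S_0/π) × [bracket] = (1847/π) × 0.771468 = 453.56 W/m².
Ratio Q̄_A / Q̄_B = 629.75 / 453.56 = 1.388.

Q̄_A / Q̄_B ≈ 1.39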